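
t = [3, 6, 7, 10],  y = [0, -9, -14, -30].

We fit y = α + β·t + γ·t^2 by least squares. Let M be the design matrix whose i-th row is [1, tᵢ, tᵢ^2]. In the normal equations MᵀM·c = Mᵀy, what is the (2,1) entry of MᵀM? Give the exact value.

Row 2 ↔ basis t, column 1 ↔ basis 1, so (MᵀM)_{2,1} = Σᵢ t = (3)·(1) + (6)·(1) + (7)·(1) + (10)·(1) = 26.

26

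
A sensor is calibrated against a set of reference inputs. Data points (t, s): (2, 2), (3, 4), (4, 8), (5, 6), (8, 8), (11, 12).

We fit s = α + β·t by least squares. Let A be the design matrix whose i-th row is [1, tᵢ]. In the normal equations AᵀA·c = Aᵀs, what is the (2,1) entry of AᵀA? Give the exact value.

Row 2 ↔ basis t, column 1 ↔ basis 1, so (AᵀA)_{2,1} = Σᵢ t = (2)·(1) + (3)·(1) + (4)·(1) + (5)·(1) + (8)·(1) + (11)·(1) = 33.

33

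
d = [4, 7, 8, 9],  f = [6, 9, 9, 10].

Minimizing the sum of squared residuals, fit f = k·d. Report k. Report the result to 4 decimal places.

Forming MᵀM = [[210]] and Mᵀf = [249]ᵀ gives MᵀM·[k]ᵀ = Mᵀf.
Hence k = 249 / 210 ≈ 1.18571.

k = 1.1857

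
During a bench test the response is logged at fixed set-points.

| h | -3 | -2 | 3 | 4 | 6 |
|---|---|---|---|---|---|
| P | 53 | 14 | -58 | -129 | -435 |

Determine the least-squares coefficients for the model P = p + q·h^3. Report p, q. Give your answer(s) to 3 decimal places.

Sums needed: Σ1 = 5, Σh^3 = 272, Σh^3·h^3 = 52274.
Right-hand side: ΣP = -555, Σh^3·P = -105325.
Normal equations: [[5, 272]; [272, 52274]]·[p, q]ᵀ = [-555, -105325]ᵀ.
Eliminating q: 52274·(row 1) − 272·(row 2) gives 187386·p = 52274·(-555) − 272·(-105325) = -363670, so p = -181835/93693.
Then q = ((-105325) − 272·(-181835/93693))/52274 = -375665/187386.

p = -1.941, q = -2.005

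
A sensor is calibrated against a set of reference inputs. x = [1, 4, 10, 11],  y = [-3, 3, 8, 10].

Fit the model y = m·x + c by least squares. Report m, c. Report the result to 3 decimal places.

m = 1.188, c = -3.225

Forming AᵀA = [[238, 26]; [26, 4]] and Aᵀy = [199, 18]ᵀ gives AᵀA·[m, c]ᵀ = Aᵀy.
Eliminating c: 4·(row 1) − 26·(row 2) gives 276·m = 4·199 − 26·18 = 328, so m = 82/69.
Then c = (18 − 26·(82/69))/4 = -445/138.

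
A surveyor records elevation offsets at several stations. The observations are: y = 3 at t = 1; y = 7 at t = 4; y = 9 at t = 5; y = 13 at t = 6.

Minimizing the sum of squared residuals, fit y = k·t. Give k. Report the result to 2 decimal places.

k = 1.97

The normal system XᵀX·[k]ᵀ = Xᵀy is [[78]]·[k]ᵀ = [154]ᵀ.
Hence k = 154 / 78 ≈ 1.97436.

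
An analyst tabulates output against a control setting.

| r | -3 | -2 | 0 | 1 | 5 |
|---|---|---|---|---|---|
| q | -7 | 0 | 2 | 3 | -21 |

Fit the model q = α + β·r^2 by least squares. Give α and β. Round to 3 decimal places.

AᵀA·[α, β]ᵀ = Aᵀq reads: 5·α + 39·β = -23;  39·α + 723·β = -585.
(Σ1 = 5, Σr^2 = 39, Σr^2·r^2 = 723, Σq = -23, Σr^2·q = -585.)
det = 5·723 − 39² = 2094.
α = ((-23)·723 − 39·(-585))/2094 = 1031/349; β = (5·(-585) − 39·(-23))/2094 = -338/349.

α = 2.954, β = -0.968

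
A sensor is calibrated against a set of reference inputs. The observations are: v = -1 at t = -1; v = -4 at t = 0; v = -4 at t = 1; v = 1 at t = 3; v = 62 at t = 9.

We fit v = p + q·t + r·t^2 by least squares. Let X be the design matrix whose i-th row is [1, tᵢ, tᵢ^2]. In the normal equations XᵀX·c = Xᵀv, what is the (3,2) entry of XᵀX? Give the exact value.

Row 3 ↔ basis t^2, column 2 ↔ basis t, so (XᵀX)_{3,2} = Σᵢ (t^2)·(t) = (1)·(-1) + (0)·(0) + (1)·(1) + (9)·(3) + (81)·(9) = 756.

756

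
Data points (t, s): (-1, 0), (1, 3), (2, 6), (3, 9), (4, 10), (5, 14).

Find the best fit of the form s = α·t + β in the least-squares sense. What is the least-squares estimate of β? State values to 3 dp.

Entries of AᵀA: Σt·t = 56, Σt = 14, Σ1 = 6.
Right-hand side: Σt·s = 152, Σs = 42.
Determinant 56·6 − 14² = 140.
α = (152·6 − 14·42)/140 = 81/35; β = (56·42 − 14·152)/140 = 8/5.

β = 1.600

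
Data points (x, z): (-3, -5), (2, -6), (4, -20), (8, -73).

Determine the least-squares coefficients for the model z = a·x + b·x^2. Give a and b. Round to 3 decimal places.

With design matrix A, AᵀA = [[93, 557]; [557, 4449]] and Aᵀz = [-661, -5061]ᵀ.
Eliminating b: 4449·(row 1) − 557·(row 2) gives 103508·a = 4449·(-661) − 557·(-5061) = -121812, so a = -30453/25877.
Then b = ((-5061) − 557·(-30453/25877))/4449 = -25624/25877.

a = -1.177, b = -0.990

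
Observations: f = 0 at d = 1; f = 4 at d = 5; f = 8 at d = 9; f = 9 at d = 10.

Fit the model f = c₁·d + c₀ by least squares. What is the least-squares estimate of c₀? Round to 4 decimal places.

Entries of AᵀA: Σd·d = 207, Σd = 25, Σ1 = 4.
Right-hand side: Σd·f = 182, Σf = 21.
Eliminating c₀: 4·(row 1) − 25·(row 2) gives 203·c₁ = 4·182 − 25·21 = 203, so c₁ = 1.
Then c₀ = (21 − 25·1)/4 = -1.

c₀ = -1.0000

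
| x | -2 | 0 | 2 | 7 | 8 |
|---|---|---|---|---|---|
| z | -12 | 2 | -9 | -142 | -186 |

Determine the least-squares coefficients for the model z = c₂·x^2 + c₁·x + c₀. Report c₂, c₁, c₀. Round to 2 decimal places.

c₂ = -3.03, c₁ = 0.72, c₀ = 1.72

The normal system AᵀA·[c₂, c₁, c₀]ᵀ = Aᵀz is [[6529, 855, 121]; [855, 121, 15]; [121, 15, 5]]·[c₂, c₁, c₀]ᵀ = [-18946, -2476, -347]ᵀ.
Solving the 3×3 system (Gaussian elimination) gives c₂ = -14949/4937, c₁ = 14227/19748, c₀ = 33871/19748.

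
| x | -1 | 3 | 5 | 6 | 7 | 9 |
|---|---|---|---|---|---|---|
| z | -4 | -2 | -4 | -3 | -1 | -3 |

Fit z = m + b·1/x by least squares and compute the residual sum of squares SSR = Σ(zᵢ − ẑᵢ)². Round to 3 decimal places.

SSR = 5.153

Sums needed: Σ1 = 6, Σ1/x = -29/630, Σ1/x·1/x = 480901/396900.
And Σz = -17, Σ1/x·z = 109/70.
Δ = 6·(480901/396900) − (-29/630)² = 576913/79380.
m = ((-17)·(480901/396900) − (-29/630)·(109/70))/(576913/79380) = -8146868/2884565; b = (6·(109/70) − (-29/630)·(-17))/(576913/79380) = 679518/576913.
Residuals: 6198/2884565, 1245208/2884565, -814182/576913, -1073092/2884565, 4776933/2884565, -884337/2884565; SSR = 14863786/2884565.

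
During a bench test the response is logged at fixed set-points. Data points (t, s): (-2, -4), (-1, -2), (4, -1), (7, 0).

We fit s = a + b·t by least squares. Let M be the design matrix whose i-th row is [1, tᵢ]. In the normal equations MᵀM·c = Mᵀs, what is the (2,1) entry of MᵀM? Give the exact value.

Row 2 ↔ basis t, column 1 ↔ basis 1, so (MᵀM)_{2,1} = Σᵢ t = (-2)·(1) + (-1)·(1) + (4)·(1) + (7)·(1) = 8.

8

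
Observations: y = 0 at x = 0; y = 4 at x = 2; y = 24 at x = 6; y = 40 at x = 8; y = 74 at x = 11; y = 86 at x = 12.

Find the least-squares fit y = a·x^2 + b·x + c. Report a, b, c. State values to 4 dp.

Normal-equation sums: Σx^2·x^2 = 40785, Σx^2·x = 3795, Σx^2 = 369, Σx·x = 369, Σx = 39, Σ1 = 6.
Moment sums: Σx^2·y = 24778, Σx·y = 2318, Σy = 228.
Row-reducing yields a = 297/553, b = 1235/1659, c = 218/1659.

a = 0.5371, b = 0.7444, c = 0.1314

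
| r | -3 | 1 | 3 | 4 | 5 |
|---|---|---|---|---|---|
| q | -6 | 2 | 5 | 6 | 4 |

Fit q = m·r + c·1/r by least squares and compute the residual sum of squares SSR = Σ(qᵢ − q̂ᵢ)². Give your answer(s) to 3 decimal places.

SSR = 10.876

Forming XᵀX = [[60, 5]; [5, 4769/3600]] and Xᵀq = [79, 239/30]ᵀ gives XᵀX·[m, c]ᵀ = Xᵀq.
Eliminating c: (4769/3600)·(row 1) − 5·(row 2) gives (3269/60)·m = (4769/3600)·79 − 5·(239/30) = 233351/3600, so m = 233351/196140.
Then c = ((239/30) − 5·(233351/196140))/(4769/3600) = 4980/3269.
Residuals: -125729/65380, -139871/196140, 60349/65380, 42184/49035, -88391/39228; SSR = 2133211/196140.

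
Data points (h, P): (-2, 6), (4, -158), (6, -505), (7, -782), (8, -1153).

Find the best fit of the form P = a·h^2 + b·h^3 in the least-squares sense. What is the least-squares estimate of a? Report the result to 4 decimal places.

a = -1.9489

Compute the Gram sums: Σh^2·h^2 = 8065, Σh^2·h^3 = 58343, Σh^3·h^3 = 430609.
And Σh^2·P = -132794, Σh^3·P = -977802.
Normal equations: [[8065, 58343]; [58343, 430609]]·[a, b]ᵀ = [-132794, -977802]ᵀ.
Eliminating b: 430609·(row 1) − 58343·(row 2) gives 68955936·a = 430609·(-132794) − 58343·(-977802) = -134389460, so a = -33597365/17238984.
Then b = ((-977802) − 58343·(-33597365/17238984))/430609 = -34593197/17238984.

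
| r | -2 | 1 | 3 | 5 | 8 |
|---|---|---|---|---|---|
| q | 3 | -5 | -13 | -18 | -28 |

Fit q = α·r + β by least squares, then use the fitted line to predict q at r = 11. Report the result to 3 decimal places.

q̂ = -37.166

Compute the Gram sums: Σr·r = 103, Σr = 15, Σ1 = 5.
And Σr·q = -364, Σq = -61.
XᵀX·[α, β]ᵀ = Xᵀq becomes [[103, 15]; [15, 5]]·[α, β]ᵀ = [-364, -61]ᵀ.
Eliminating β: 5·(row 1) − 15·(row 2) gives 290·α = 5·(-364) − 15·(-61) = -905, so α = -181/58.
Then β = ((-61) − 15·(-181/58))/5 = -823/290.
At r = 11: q̂ = (-181/58)·(11) + (-823/290)·(1) = -5389/145.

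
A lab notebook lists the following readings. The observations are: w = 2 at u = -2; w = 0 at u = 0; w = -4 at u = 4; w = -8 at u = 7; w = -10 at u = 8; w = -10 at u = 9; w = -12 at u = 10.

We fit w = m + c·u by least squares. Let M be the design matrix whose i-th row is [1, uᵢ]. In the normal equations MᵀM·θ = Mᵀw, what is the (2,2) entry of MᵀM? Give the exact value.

Row 2 ↔ basis u, column 2 ↔ basis u, so (MᵀM)_{2,2} = Σᵢ (u)·(u) = (-2)·(-2) + (0)·(0) + (4)·(4) + (7)·(7) + (8)·(8) + (9)·(9) + (10)·(10) = 314.

314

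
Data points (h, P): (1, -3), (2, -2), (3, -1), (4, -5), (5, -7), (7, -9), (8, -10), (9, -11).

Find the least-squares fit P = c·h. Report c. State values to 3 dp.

The normal equations are: 249·c = -307.
(Σh·h = 249, Σh·P = -307.)
c = (-307)/249 = -1.23293.

c = -1.233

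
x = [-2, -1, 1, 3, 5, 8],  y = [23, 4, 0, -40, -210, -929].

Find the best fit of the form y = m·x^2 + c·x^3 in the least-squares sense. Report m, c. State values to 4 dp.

m = 1.7357, c = -2.0312

With design matrix M, MᵀM = [[4820, 36104]; [36104, 278564]] and Mᵀy = [-64970, -503166]ᵀ.
Eliminating c: 278564·(row 1) − 36104·(row 2) gives 39179664·m = 278564·(-64970) − 36104·(-503166) = 68002184, so m = 8500273/4897458.
Then c = ((-503166) − 36104·(8500273/4897458))/278564 = -9947905/4897458.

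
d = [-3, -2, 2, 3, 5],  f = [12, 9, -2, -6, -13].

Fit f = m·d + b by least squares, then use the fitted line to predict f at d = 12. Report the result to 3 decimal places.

Entries of AᵀA: Σd·d = 51, Σd = 5, Σ1 = 5.
And Σd·f = -141, Σf = 0.
Eliminating b: 5·(row 1) − 5·(row 2) gives 230·m = 5·(-141) − 5·0 = -705, so m = -141/46.
Then b = (0 − 5·(-141/46))/5 = 141/46.
At d = 12: f̂ = (-141/46)·(12) + (141/46)·(1) = -1551/46.

f̂ = -33.717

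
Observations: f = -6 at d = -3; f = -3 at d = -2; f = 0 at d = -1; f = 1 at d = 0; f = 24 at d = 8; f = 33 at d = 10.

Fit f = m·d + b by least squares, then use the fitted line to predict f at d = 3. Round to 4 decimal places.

f̂ = 11.0758

From the data, Σd·d = 178, Σd = 12, Σ1 = 6.
And Σd·f = 546, Σf = 49.
So AᵀA·[m, b]ᵀ = Aᵀf: [[178, 12]; [12, 6]]·[m, b]ᵀ = [546, 49]ᵀ.
det = 178·6 − 12² = 924.
m = (546·6 − 12·49)/924 = 32/11; b = (178·49 − 12·546)/924 = 155/66.
At d = 3: f̂ = (32/11)·(3) + (155/66)·(1) = 731/66.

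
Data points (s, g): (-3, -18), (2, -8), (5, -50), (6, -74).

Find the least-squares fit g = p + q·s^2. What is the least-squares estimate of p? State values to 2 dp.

p = 0.50

The normal equations are: 4·p + 74·q = -150;  74·p + 2018·q = -4108.
(Σ1 = 4, Σs^2 = 74, Σs^2·s^2 = 2018, Σg = -150, Σs^2·g = -4108.)
Determinant 4·2018 − 74² = 2596.
p = ((-150)·2018 − 74·(-4108))/2596 = 323/649; q = (4·(-4108) − 74·(-150))/2596 = -1333/649.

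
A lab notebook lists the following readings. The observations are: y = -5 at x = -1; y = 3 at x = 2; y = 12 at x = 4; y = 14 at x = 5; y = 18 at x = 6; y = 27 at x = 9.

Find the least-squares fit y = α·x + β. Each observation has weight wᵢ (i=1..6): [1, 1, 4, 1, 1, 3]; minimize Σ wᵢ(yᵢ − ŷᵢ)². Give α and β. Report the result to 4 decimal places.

The normal system MᵀWM·[α, β]ᵀ = MᵀWy is [[373, 55]; [55, 11]]·[α, β]ᵀ = [1110, 159]ᵀ.
det = 373·11 − 55² = 1078.
α = (1110·11 − 55·159)/1078 = 45/14; β = (373·159 − 55·1110)/1078 = -249/154.

α = 3.2143, β = -1.6169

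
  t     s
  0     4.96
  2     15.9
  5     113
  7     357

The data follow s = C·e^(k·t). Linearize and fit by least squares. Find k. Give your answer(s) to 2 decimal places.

k = 0.62

With ln sᵢ as the transformed response and tᵢ as the regressor:
AᵀA = [[78.0000, 14.0000]; [14.0000, 4]], rhs = [70.3137, 14.9728]ᵀ  (here Σt = 14.0000, Σ(t)² = 78.0000, Σln s = 14.9728, Σt·ln s = 70.3137).
Δ = 78.0000·4 − (14.0000)² = 116.0000; k = (70.3137·4 − 14.0000·14.9728)/116.0000 = 0.61754, ln C = (78.0000·14.9728 − 14.0000·70.3137)/116.0000 = 1.58181.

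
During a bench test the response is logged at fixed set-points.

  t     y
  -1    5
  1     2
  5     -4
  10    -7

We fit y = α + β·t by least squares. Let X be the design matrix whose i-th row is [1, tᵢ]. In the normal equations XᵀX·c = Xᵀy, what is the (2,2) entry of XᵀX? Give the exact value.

127

Row 2 ↔ basis t, column 2 ↔ basis t, so (XᵀX)_{2,2} = Σᵢ (t)·(t) = (-1)·(-1) + (1)·(1) + (5)·(5) + (10)·(10) = 127.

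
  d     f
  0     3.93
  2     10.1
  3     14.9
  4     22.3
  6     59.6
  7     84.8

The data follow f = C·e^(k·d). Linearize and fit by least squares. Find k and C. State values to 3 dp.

k = 0.441, C = 3.997

With ln fᵢ as the transformed response and dᵢ as the regressor:
AᵀA = [[114.0000, 22.0000]; [22.0000, 6]], rhs = [80.7555, 18.0151]ᵀ  (here Σd = 22.0000, Σ(d)² = 114.0000, Σln f = 18.0151, Σd·ln f = 80.7555).
Solving (det = 200.0000): k = 0.44101, ln C = 1.38549, so C = exp(1.38549) = 3.99677.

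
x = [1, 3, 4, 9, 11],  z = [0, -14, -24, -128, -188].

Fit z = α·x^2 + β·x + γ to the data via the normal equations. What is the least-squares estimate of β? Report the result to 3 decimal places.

From the data, Σx^2·x^2 = 21540, Σx^2·x = 2152, Σx^2 = 228, Σx·x = 228, Σx = 28, Σ1 = 5.
Right-hand side: Σx^2·z = -33626, Σx·z = -3358, Σz = -354.
Normal equations: [[21540, 2152, 228]; [2152, 228, 28]; [228, 28, 5]]·[α, β, γ]ᵀ = [-33626, -3358, -354]ᵀ.
Inverting the 3×3 Gram matrix, [α, β, γ]ᵀ = [-25567/17138, -16837/17138, 2126/779]ᵀ.

β = -0.982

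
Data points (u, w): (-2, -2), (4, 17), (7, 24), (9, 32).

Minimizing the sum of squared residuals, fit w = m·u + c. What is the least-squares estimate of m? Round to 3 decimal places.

Compute the Gram sums: Σu·u = 150, Σu = 18, Σ1 = 4.
And Σu·w = 528, Σw = 71.
XᵀX·[m, c]ᵀ = Xᵀw becomes [[150, 18]; [18, 4]]·[m, c]ᵀ = [528, 71]ᵀ.
det = 150·4 − 18² = 276.
m = (528·4 − 18·71)/276 = 139/46; c = (150·71 − 18·528)/276 = 191/46.

m = 3.022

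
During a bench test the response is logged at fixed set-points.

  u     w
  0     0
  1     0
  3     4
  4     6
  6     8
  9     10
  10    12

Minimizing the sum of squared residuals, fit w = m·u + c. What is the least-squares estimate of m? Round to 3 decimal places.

With design matrix M, MᵀM = [[243, 33]; [33, 7]] and Mᵀw = [294, 40]ᵀ.
Eliminating c: 7·(row 1) − 33·(row 2) gives 612·m = 7·294 − 33·40 = 738, so m = 41/34.
Then c = (40 − 33·(41/34))/7 = 1/34.

m = 1.206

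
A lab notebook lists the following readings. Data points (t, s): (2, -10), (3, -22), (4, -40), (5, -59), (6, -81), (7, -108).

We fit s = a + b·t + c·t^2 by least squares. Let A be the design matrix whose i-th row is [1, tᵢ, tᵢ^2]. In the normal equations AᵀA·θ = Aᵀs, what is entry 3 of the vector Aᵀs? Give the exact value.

Entry 3 ↔ basis t^2, so (Aᵀs)_{3} = Σᵢ (t^2)·sᵢ = (4)·(-10) + (9)·(-22) + (16)·(-40) + (25)·(-59) + (36)·(-81) + (49)·(-108) = -10561.

-10561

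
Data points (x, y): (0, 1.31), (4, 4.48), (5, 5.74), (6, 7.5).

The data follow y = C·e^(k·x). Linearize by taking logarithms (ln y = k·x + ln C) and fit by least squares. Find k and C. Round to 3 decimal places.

k = 0.293, C = 1.329

With ln yᵢ as the transformed response and xᵢ as the regressor:
Σx = 15.0000, Σ(x)² = 77.0000, Σln y = 5.5320, Σx·ln y = 26.8252.
Normal system: [[77.0000, 15.0000]; [15.0000, 4]]·[k, ln C]ᵀ = [26.8252, 5.5320]ᵀ.
Δ = 77.0000·4 − (15.0000)² = 83.0000; k = (26.8252·4 − 15.0000·5.5320)/83.0000 = 0.29302, ln C = (77.0000·5.5320 − 15.0000·26.8252)/83.0000 = 0.28418, so C = exp(0.28418) = 1.32867.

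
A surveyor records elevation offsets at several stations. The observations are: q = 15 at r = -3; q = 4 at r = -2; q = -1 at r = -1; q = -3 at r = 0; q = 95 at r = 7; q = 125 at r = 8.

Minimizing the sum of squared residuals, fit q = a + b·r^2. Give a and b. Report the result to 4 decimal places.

Entries of AᵀA: Σ1 = 6, Σr^2 = 127, Σr^2·r^2 = 6595.
For Aᵀq: Σq = 235, Σr^2·q = 12805.
AᵀA·[a, b]ᵀ = Aᵀq becomes [[6, 127]; [127, 6595]]·[a, b]ᵀ = [235, 12805]ᵀ.
Eliminating b: 6595·(row 1) − 127·(row 2) gives 23441·a = 6595·235 − 127·12805 = -76410, so a = -76410/23441.
Then b = (12805 − 127·(-76410/23441))/6595 = 46985/23441.

a = -3.2597, b = 2.0044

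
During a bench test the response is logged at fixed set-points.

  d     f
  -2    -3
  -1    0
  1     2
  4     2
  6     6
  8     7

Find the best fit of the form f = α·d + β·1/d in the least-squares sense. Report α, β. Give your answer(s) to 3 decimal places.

From the data, Σd·d = 122, Σd·1/d = 6, Σ1/d·1/d = 1357/576.
Moment sums: Σd·f = 108, Σ1/d·f = 47/8.
Eliminating β: (1357/576)·(row 1) − 6·(row 2) gives (72409/288)·α = (1357/576)·108 − 6·(47/8) = 3507/16, so α = 63126/72409.
Then β = ((47/8) − 6·(63126/72409))/(1357/576) = 19800/72409.

α = 0.872, β = 0.273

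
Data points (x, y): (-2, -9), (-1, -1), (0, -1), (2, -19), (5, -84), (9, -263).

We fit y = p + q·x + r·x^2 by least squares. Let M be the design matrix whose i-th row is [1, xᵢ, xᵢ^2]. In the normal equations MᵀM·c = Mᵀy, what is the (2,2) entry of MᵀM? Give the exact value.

115

Row 2 ↔ basis x, column 2 ↔ basis x, so (MᵀM)_{2,2} = Σᵢ (x)·(x) = (-2)·(-2) + (-1)·(-1) + (0)·(0) + (2)·(2) + (5)·(5) + (9)·(9) = 115.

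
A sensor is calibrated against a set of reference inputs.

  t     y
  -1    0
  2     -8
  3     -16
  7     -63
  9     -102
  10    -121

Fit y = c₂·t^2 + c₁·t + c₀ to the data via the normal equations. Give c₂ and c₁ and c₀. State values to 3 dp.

Compute the Gram sums: Σt^2·t^2 = 19060, Σt^2·t = 2106, Σt^2 = 244, Σt·t = 244, Σt = 30, Σ1 = 6.
And Σt^2·y = -23625, Σt·y = -2633, Σy = -310.
Inverting the 3×3 Gram matrix, [c₂, c₁, c₀]ᵀ = [-57139/55435, -200233/110870, -79813/110870]ᵀ.

c₂ = -1.031, c₁ = -1.806, c₀ = -0.720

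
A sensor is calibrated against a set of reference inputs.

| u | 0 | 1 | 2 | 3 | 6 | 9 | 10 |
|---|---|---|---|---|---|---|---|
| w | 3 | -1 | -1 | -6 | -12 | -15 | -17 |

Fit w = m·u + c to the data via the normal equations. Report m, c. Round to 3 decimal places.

m = -1.931, c = 1.553

Normal-equation sums: Σu·u = 231, Σu = 31, Σ1 = 7.
Right-hand side: Σu·w = -398, Σw = -49.
det = 231·7 − 31² = 656.
m = ((-398)·7 − 31·(-49))/656 = -1267/656; c = (231·(-49) − 31·(-398))/656 = 1019/656.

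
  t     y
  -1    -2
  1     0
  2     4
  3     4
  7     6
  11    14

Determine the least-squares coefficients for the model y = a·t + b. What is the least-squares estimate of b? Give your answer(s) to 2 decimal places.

From the data, Σt·t = 185, Σt = 23, Σ1 = 6.
Right-hand side: Σt·y = 218, Σy = 26.
So XᵀX·[a, b]ᵀ = Xᵀy: [[185, 23]; [23, 6]]·[a, b]ᵀ = [218, 26]ᵀ.
det = 185·6 − 23² = 581.
a = (218·6 − 23·26)/581 = 710/581; b = (185·26 − 23·218)/581 = -204/581.

b = -0.35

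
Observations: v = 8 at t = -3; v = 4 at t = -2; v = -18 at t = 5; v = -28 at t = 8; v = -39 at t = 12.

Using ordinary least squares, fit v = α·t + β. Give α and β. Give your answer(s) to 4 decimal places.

α = -3.1446, β = -2.0217

Setting ∂/∂α … = 0 gives: 246·α + 20·β = -814;  20·α + 5·β = -73.
Eliminating β: 5·(row 1) − 20·(row 2) gives 830·α = 5·(-814) − 20·(-73) = -2610, so α = -261/83.
Then β = ((-73) − 20·(-261/83))/5 = -839/415.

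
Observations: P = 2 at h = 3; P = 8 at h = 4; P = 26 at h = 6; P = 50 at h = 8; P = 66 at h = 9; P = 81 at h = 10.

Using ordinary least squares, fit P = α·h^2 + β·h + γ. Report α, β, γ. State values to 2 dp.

The normal equations are: 22290·α + 2548·β + 306·γ = 17728;  2548·α + 306·β + 40·γ = 1998;  306·α + 40·β + 6·γ = 233.
Inverting the 3×3 Gram matrix, [α, β, γ]ᵀ = [6019/7260, 723/1210, -53959/7260]ᵀ.

α = 0.83, β = 0.60, γ = -7.43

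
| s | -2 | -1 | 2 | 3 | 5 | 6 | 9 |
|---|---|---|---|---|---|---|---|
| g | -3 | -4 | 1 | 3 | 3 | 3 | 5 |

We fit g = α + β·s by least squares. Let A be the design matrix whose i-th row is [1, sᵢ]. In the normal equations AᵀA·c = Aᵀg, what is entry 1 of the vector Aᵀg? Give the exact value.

8

Entry 1 ↔ basis 1, so (Aᵀg)_{1} = Σᵢ gᵢ = (1)·(-3) + (1)·(-4) + (1)·(1) + (1)·(3) + (1)·(3) + (1)·(3) + (1)·(5) = 8.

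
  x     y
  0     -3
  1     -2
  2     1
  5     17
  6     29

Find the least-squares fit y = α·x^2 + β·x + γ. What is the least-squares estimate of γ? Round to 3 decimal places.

Entries of AᵀA: Σx^2·x^2 = 1938, Σx^2·x = 350, Σx^2 = 66, Σx·x = 66, Σx = 14, Σ1 = 5.
And Σx^2·y = 1471, Σx·y = 259, Σy = 42.
AᵀA·[α, β, γ]ᵀ = Aᵀy becomes [[1938, 350, 66]; [350, 66, 14]; [66, 14, 5]]·[α, β, γ]ᵀ = [1471, 259, 42]ᵀ.
Row-reducing yields α = 1507/1624, β = -103/232, γ = -529/203.

γ = -2.606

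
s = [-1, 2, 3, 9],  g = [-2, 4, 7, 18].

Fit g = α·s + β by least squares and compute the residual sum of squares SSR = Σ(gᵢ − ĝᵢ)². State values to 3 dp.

Sums needed: Σs·s = 95, Σs = 13, Σ1 = 4.
And Σs·g = 193, Σg = 27.
Eliminating β: 4·(row 1) − 13·(row 2) gives 211·α = 4·193 − 13·27 = 421, so α = 421/211.
Then β = (27 − 13·(421/211))/4 = 56/211.
Residuals: -57/211, -54/211, 158/211, -47/211; SSR = 158/211.

SSR = 0.749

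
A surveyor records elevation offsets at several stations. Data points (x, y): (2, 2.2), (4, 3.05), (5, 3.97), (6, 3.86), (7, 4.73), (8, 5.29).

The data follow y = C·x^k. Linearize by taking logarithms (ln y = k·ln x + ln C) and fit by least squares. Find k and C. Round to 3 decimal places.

k = 0.621, C = 1.384

Taking logs, ln y = k·ln x + ln C, so regress ln y on ln x.
Σln x = 9.5060, Σ(ln x)² = 16.3136, Σln y = 7.8528, Σln x·ln y = 13.2193.
Equations: 16.3136·k + 9.5060·ln C = 13.2193;  9.5060·k + 6·ln C = 7.8528.
Slope k = (n·Σln x·ln y − Σln x·Σln y)/(n·Σ(ln x)² − (Σln x)²) = (6·13.2193 − 9.5060·7.8528)/7.5177 = 0.62086; ln C = (Σln y − k·Σln x)/n = 0.32515, so C = exp(0.32515) = 1.38424.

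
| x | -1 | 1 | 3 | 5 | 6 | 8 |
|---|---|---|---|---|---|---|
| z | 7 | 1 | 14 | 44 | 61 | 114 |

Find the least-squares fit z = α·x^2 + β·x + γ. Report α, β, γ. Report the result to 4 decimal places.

Normal-equation sums: Σx^2·x^2 = 6100, Σx^2·x = 880, Σx^2 = 136, Σx·x = 136, Σx = 22, Σ1 = 6.
For Mᵀz: Σx^2·z = 10726, Σx·z = 1534, Σz = 241.
MᵀM·[α, β, γ]ᵀ = Mᵀz becomes [[6100, 880, 136]; [880, 136, 22]; [136, 22, 6]]·[α, β, γ]ᵀ = [10726, 1534, 241]ᵀ.
Row-reducing yields α = 10811/5386, β = -11203/5386, γ = 6183/2693.

α = 2.0072, β = -2.0800, γ = 2.2960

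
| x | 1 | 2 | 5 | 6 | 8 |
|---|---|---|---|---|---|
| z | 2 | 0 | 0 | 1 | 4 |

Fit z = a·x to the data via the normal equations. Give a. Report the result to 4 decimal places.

a = 0.3077

AᵀA·[a]ᵀ = Aᵀz reads: 130·a = 40.
a = 40/130 = 0.307692.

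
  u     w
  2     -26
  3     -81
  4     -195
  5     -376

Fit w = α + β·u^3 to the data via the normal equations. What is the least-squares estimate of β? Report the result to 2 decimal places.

Setting ∂/∂α … = 0 gives: 4·α + 224·β = -678;  224·α + 20514·β = -61875.
Determinant 4·20514 − 224² = 31880.
α = ((-678)·20514 − 224·(-61875))/31880 = -12123/7970; β = (4·(-61875) − 224·(-678))/31880 = -23907/7970.

β = -3.00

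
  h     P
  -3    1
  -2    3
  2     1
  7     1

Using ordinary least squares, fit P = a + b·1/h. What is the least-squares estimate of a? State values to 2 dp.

The normal system MᵀM·[a, b]ᵀ = MᵀP is [[4, -4/21]; [-4/21, 557/882]]·[a, b]ᵀ = [6, -25/21]ᵀ.
Eliminating b: (557/882)·(row 1) − (-4/21)·(row 2) gives (122/49)·a = (557/882)·6 − (-4/21)·(-25/21) = 1571/441, so a = 1571/1098.
Then b = ((-25/21) − (-4/21)·(1571/1098))/(557/882) = -266/183.

a = 1.43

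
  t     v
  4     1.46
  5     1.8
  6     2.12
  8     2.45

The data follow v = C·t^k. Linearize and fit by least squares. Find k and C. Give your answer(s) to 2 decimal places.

Taking logs, ln v = k·ln t + ln C, so regress ln v on ln t.
XᵀX = [[12.0466, 6.8669]; [6.8669, 4]], rhs = [4.6803, 2.6137]ᵀ  (here Σln t = 6.8669, Σ(ln t)² = 12.0466, Σln v = 2.6137, Σln t·ln v = 4.6803).
Slope k = (n·Σln t·ln v − Σln t·Σln v)/(n·Σ(ln t)² − (Σln t)²) = (4·4.6803 − 6.8669·2.6137)/1.0316 = 0.74946; ln C = (Σln v − k·Σln t)/n = -0.63319, so C = exp(-0.63319) = 0.53089.

k = 0.75, C = 0.53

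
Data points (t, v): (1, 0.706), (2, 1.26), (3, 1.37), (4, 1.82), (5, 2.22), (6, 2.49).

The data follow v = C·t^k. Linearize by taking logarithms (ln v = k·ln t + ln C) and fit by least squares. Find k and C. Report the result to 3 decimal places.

k = 0.686, C = 0.716

With ln vᵢ as the transformed response and ln tᵢ as the regressor:
XᵀX = [[9.4099, 6.5793]; [6.5793, 6]], rhs = [4.2543, 2.5064]ᵀ  (here Σln t = 6.5793, Σ(ln t)² = 9.4099, Σln v = 2.5064, Σln t·ln v = 4.2543).
Slope k = (n·Σln t·ln v − Σln t·Σln v)/(n·Σ(ln t)² − (Σln t)²) = (6·4.2543 − 6.5793·2.5064)/13.1729 = 0.68594; ln C = (Σln v − k·Σln t)/n = -0.33442, so C = exp(-0.33442) = 0.71575.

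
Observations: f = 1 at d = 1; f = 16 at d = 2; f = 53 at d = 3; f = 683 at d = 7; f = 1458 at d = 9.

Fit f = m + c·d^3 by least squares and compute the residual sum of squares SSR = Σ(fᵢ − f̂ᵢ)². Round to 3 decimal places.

Compute the Gram sums: Σ1 = 5, Σd^3 = 1108, Σd^3·d^3 = 649884.
And Σf = 2211, Σd^3·f = 1298711.
So AᵀA·[m, c]ᵀ = Aᵀf: [[5, 1108]; [1108, 649884]]·[m, c]ᵀ = [2211, 1298711]ᵀ.
Eliminating c: 649884·(row 1) − 1108·(row 2) gives 2021756·m = 649884·2211 − 1108·1298711 = -2078264, so m = -519566/505439.
Then c = (1298711 − 1108·(-519566/505439))/649884 = 4043767/2021756.
Residuals: 56253/2021756, 519056/505439, 49623/2021756, -4074469/2021756, 1892369/2021756; SSR = 12117531/2021756.

SSR = 5.994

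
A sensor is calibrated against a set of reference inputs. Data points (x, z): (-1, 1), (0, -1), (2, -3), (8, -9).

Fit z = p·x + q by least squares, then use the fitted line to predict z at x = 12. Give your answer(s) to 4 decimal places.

Normal-equation sums: Σx·x = 69, Σx = 9, Σ1 = 4.
And Σx·z = -79, Σz = -12.
Normal equations: [[69, 9]; [9, 4]]·[p, q]ᵀ = [-79, -12]ᵀ.
det = 69·4 − 9² = 195.
p = ((-79)·4 − 9·(-12))/195 = -16/15; q = (69·(-12) − 9·(-79))/195 = -3/5.
At x = 12: ẑ = (-16/15)·(12) + (-3/5)·(1) = -67/5.

ẑ = -13.4000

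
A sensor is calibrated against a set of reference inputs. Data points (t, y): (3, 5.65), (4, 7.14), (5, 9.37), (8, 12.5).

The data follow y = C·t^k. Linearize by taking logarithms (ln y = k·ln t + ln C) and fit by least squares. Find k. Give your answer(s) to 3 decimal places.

With ln yᵢ as the transformed response and ln tᵢ as the regressor:
Sums: Σln t = 6.1738, Σ(ln t)² = 10.0431, Σln y = 8.4606, Σln t·ln y = 13.4807.
Normal system: [[10.0431, 6.1738]; [6.1738, 4]]·[k, ln C]ᵀ = [13.4807, 8.4606]ᵀ.
Solving (det = 2.0569): k = 0.82109, ln C = 0.84785.

k = 0.821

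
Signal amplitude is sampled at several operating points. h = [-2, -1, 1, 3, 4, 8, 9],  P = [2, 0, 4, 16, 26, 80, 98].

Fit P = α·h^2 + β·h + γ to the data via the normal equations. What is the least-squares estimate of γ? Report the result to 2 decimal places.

With design matrix M, MᵀM = [[11012, 1324, 176]; [1324, 176, 22]; [176, 22, 7]] and MᵀP = [13630, 1674, 226]ᵀ.
Inverting the 3×3 Gram matrix, [α, β, γ]ᵀ = [6649/6852, 13831/6852, 1763/1142]ᵀ.

γ = 1.54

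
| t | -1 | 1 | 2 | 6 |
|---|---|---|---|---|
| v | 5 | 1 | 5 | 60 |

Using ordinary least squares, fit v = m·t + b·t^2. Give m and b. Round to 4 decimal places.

m = -1.7438, b = 1.9609

Sums needed: Σt·t = 42, Σt·t^2 = 224, Σt^2·t^2 = 1314.
Moment sums: Σt·v = 366, Σt^2·v = 2186.
Eliminating b: 1314·(row 1) − 224·(row 2) gives 5012·m = 1314·366 − 224·2186 = -8740, so m = -2185/1253.
Then b = (2186 − 224·(-2185/1253))/1314 = 351/179.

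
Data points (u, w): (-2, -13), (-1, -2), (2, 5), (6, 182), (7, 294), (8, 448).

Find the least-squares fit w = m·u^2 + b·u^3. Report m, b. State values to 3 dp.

m = -0.898, b = 0.987

Setting ∂/∂m … = 0 gives: 7826·m + 57350·b = 49596;  57350·m + 426578·b = 369676.
det = 7826·426578 − 57350² = 49376928.
m = (49596·426578 − 57350·369676)/49376928 = -2772257/3086058; b = (7826·369676 − 57350·49596)/49376928 = 3047111/3086058.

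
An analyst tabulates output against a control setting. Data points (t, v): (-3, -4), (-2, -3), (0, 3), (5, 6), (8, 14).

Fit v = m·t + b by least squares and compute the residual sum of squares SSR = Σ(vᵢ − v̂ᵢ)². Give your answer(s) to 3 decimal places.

SSR = 12.296

From the data, Σt·t = 102, Σt = 8, Σ1 = 5.
And Σt·v = 160, Σv = 16.
XᵀX·[m, b]ᵀ = Xᵀv becomes [[102, 8]; [8, 5]]·[m, b]ᵀ = [160, 16]ᵀ.
Δ = 102·5 − 8² = 446.
m = (160·5 − 8·16)/446 = 336/223; b = (102·16 − 8·160)/446 = 176/223.
Residuals: -60/223, -173/223, 493/223, -518/223, 258/223; SSR = 2742/223.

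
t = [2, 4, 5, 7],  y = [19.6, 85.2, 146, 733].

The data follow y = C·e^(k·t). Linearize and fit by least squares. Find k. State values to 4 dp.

Taking logs, ln y = k·t + ln C, so regress ln y on t.
Σt = 18.0000, Σ(t)² = 94.0000, Σln y = 19.0013, Σt·ln y = 94.8291.
Normal system: [[94.0000, 18.0000]; [18.0000, 4]]·[k, ln C]ᵀ = [94.8291, 19.0013]ᵀ.
Δ = 94.0000·4 − (18.0000)² = 52.0000; k = (94.8291·4 − 18.0000·19.0013)/52.0000 = 0.71718, ln C = (94.0000·19.0013 − 18.0000·94.8291)/52.0000 = 1.52301.

k = 0.7172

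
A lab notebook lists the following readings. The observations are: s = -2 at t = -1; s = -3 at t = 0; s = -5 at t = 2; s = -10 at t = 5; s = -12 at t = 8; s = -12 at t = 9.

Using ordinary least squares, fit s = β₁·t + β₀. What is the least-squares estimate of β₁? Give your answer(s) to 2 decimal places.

From the data, Σt·t = 175, Σt = 23, Σ1 = 6.
And Σt·s = -262, Σs = -44.
Δ = 175·6 − 23² = 521.
β₁ = ((-262)·6 − 23·(-44))/521 = -560/521; β₀ = (175·(-44) − 23·(-262))/521 = -1674/521.

β₁ = -1.07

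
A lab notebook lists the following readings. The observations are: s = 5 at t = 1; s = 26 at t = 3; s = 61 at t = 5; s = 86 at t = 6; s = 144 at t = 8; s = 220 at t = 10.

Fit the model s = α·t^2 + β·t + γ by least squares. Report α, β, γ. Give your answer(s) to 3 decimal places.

Setting ∂/∂α … = 0 gives: 16099·α + 1881·β + 235·γ = 36076;  1881·α + 235·β + 33·γ = 4256;  235·α + 33·β + 6·γ = 542.
Inverting the 3×3 Gram matrix, [α, β, γ]ᵀ = [617/316, 79591/33812, 7714/8453]ᵀ.

α = 1.953, β = 2.354, γ = 0.913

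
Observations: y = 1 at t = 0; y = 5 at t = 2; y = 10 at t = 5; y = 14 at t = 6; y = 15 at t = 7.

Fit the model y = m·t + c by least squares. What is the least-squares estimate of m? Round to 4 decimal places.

With design matrix M, MᵀM = [[114, 20]; [20, 5]] and Mᵀy = [249, 45]ᵀ.
Determinant 114·5 − 20² = 170.
m = (249·5 − 20·45)/170 = 69/34; c = (114·45 − 20·249)/170 = 15/17.

m = 2.0294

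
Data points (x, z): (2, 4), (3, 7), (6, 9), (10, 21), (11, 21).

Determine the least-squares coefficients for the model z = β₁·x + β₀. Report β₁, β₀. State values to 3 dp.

With design matrix A, AᵀA = [[270, 32]; [32, 5]] and Aᵀz = [524, 62]ᵀ.
det = 270·5 − 32² = 326.
β₁ = (524·5 − 32·62)/326 = 318/163; β₀ = (270·62 − 32·524)/326 = -14/163.

β₁ = 1.951, β₀ = -0.086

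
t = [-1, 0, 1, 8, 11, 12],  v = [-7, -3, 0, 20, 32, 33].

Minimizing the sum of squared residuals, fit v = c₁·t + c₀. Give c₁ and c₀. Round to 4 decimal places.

Forming XᵀX = [[331, 31]; [31, 6]] and Xᵀv = [915, 75]ᵀ gives XᵀX·[c₁, c₀]ᵀ = Xᵀv.
det = 331·6 − 31² = 1025.
c₁ = (915·6 − 31·75)/1025 = 633/205; c₀ = (331·75 − 31·915)/1025 = -708/205.

c₁ = 3.0878, c₀ = -3.4537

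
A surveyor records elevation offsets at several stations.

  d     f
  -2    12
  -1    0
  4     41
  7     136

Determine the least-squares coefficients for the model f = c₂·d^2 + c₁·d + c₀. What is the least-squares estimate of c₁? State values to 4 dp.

c₁ = -1.1148

Normal-equation sums: Σd^2·d^2 = 2674, Σd^2·d = 398, Σd^2 = 70, Σd·d = 70, Σd = 8, Σ1 = 4.
For Mᵀf: Σd^2·f = 7368, Σd·f = 1092, Σf = 189.
Normal equations: [[2674, 398, 70]; [398, 70, 8]; [70, 8, 4]]·[c₂, c₁, c₀]ᵀ = [7368, 1092, 189]ᵀ.
Row-reducing yields c₂ = 3895/1298, c₁ = -1447/1298, c₀ = -179/59.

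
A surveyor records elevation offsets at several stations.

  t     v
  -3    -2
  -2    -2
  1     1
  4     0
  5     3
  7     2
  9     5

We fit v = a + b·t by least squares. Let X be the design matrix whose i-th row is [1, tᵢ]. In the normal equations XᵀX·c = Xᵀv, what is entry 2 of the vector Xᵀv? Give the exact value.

85

Entry 2 ↔ basis t, so (Xᵀv)_{2} = Σᵢ (t)·vᵢ = (-3)·(-2) + (-2)·(-2) + (1)·(1) + (4)·(0) + (5)·(3) + (7)·(2) + (9)·(5) = 85.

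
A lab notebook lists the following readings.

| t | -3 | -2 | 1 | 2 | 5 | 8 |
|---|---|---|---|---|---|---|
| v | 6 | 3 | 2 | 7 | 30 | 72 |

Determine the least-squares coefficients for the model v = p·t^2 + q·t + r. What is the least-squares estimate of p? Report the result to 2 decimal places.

p = 0.99

Forming AᵀA = [[4835, 611, 107]; [611, 107, 11]; [107, 11, 6]] and Aᵀv = [5454, 718, 120]ᵀ gives AᵀA·[p, q, r]ᵀ = Aᵀv.
Inverting the 3×3 Gram matrix, [p, q, r]ᵀ = [60884/61545, 62104/61545, 10426/20515]ᵀ.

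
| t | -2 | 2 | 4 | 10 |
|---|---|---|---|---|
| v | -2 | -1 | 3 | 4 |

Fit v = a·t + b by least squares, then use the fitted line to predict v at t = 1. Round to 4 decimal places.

Entries of AᵀA: Σt·t = 124, Σt = 14, Σ1 = 4.
Moment sums: Σt·v = 54, Σv = 4.
Normal equations: [[124, 14]; [14, 4]]·[a, b]ᵀ = [54, 4]ᵀ.
Determinant 124·4 − 14² = 300.
a = (54·4 − 14·4)/300 = 8/15; b = (124·4 − 14·54)/300 = -13/15.
At t = 1: v̂ = (8/15)·(1) + (-13/15)·(1) = -1/3.

v̂ = -0.3333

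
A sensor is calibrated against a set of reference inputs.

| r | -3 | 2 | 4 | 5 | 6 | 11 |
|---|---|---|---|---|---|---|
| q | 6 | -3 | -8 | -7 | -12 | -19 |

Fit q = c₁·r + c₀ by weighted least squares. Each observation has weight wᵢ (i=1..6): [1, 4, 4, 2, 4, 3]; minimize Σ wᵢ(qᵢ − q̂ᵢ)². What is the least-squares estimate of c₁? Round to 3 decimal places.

From the data, Σwᵢ·r·r = 646, Σwᵢ·r = 88, Σwᵢ·1 = 18.
Right-hand side: Σwᵢ·r·q = -1155, Σwᵢ·q = -157.
Determinant 646·18 − 88² = 3884.
c₁ = ((-1155)·18 − 88·(-157))/3884 = -3487/1942; c₀ = (646·(-157) − 88·(-1155))/3884 = 109/1942.

c₁ = -1.796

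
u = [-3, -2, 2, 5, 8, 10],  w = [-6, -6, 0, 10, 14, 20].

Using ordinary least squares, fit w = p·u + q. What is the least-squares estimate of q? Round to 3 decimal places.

Forming AᵀA = [[206, 20]; [20, 6]] and Aᵀw = [392, 32]ᵀ gives AᵀA·[p, q]ᵀ = Aᵀw.
Δ = 206·6 − 20² = 836.
p = (392·6 − 20·32)/836 = 428/209; q = (206·32 − 20·392)/836 = -312/209.

q = -1.493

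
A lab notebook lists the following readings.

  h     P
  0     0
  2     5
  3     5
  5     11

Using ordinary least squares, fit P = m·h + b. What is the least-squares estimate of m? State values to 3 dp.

m = 2.115

Entries of AᵀA: Σh·h = 38, Σh = 10, Σ1 = 4.
And Σh·P = 80, ΣP = 21.
Determinant 38·4 − 10² = 52.
m = (80·4 − 10·21)/52 = 55/26; b = (38·21 − 10·80)/52 = -1/26.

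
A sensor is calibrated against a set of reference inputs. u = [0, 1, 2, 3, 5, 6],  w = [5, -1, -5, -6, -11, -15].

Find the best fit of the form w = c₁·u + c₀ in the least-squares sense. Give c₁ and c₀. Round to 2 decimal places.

Setting ∂/∂c₁ … = 0 gives: 75·c₁ + 17·c₀ = -174;  17·c₁ + 6·c₀ = -33.
det = 75·6 − 17² = 161.
c₁ = ((-174)·6 − 17·(-33))/161 = -3; c₀ = (75·(-33) − 17·(-174))/161 = 3.

c₁ = -3.00, c₀ = 3.00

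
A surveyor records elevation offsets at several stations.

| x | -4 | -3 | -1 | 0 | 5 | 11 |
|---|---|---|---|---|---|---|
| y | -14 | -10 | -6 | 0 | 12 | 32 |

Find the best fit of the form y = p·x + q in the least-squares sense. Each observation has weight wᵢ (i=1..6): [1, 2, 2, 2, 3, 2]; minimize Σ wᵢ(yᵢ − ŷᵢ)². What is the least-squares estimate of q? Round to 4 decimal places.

q = -1.7275

The normal system MᵀWM·[p, q]ᵀ = MᵀWy is [[353, 25]; [25, 12]]·[p, q]ᵀ = [1012, 54]ᵀ.
Eliminating q: 12·(row 1) − 25·(row 2) gives 3611·p = 12·1012 − 25·54 = 10794, so p = 10794/3611.
Then q = (54 − 25·(10794/3611))/12 = -6238/3611.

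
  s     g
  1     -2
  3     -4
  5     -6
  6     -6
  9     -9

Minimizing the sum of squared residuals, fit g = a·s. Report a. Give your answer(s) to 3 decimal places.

a = -1.059

Compute the Gram sums: Σs·s = 152.
Moment sums: Σs·g = -161.
So XᵀX·[a]ᵀ = Xᵀg: [[152]]·[a]ᵀ = [-161]ᵀ.
Hence a = -161 / 152 ≈ -1.05921.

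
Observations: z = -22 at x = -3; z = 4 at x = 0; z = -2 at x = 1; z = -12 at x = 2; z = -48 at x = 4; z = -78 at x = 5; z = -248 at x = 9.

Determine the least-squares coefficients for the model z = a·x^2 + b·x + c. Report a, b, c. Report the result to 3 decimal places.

a = -2.992, b = -0.933, c = 2.524

Entries of AᵀA: Σx^2·x^2 = 7540, Σx^2·x = 900, Σx^2 = 136, Σx·x = 136, Σx = 18, Σ1 = 7.
For Aᵀz: Σx^2·z = -23054, Σx·z = -2774, Σz = -406.
AᵀA·[a, b, c]ᵀ = Aᵀz becomes [[7540, 900, 136]; [900, 136, 18]; [136, 18, 7]]·[a, b, c]ᵀ = [-23054, -2774, -406]ᵀ.
Inverting the 3×3 Gram matrix, [a, b, c]ᵀ = [-89384/29877, -18581/19918, 75407/29877]ᵀ.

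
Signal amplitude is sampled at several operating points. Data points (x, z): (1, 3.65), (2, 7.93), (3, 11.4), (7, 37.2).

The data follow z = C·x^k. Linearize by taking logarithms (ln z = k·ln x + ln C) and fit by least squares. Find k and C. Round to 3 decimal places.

k = 1.185, C = 3.478

Taking logs, ln z = k·ln x + ln C, so regress ln z on ln x.
Σln x = 3.7377, Σ(ln x)² = 5.4740, Σln z = 9.4153, Σln x·ln z = 11.1459.
Normal system: [[5.4740, 3.7377]; [3.7377, 4]]·[k, ln C]ᵀ = [11.1459, 9.4153]ᵀ.
Slope k = (n·Σln x·ln z − Σln x·Σln z)/(n·Σ(ln x)² − (Σln x)²) = (4·11.1459 − 3.7377·9.4153)/7.9257 = 1.18503; ln C = (Σln z − k·Σln x)/n = 1.24651, so C = exp(1.24651) = 3.47818.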